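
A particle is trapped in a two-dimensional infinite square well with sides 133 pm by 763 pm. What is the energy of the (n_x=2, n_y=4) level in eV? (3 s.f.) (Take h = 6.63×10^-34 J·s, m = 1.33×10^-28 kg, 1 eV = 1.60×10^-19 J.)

For a 2D rectangular well E = (h²/8m)·Σ n_i²/L_i² = (6.63×10^-34)²/(8·1.33×10^-28) · [2²/(133 pm)² + 4²/(763 pm)²].
Evaluating gives E = 1.048×10^-19 J = 0.655 eV.

E = 0.655 eV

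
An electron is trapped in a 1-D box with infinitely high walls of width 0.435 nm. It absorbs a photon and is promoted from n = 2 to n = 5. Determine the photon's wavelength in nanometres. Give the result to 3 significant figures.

λ = 29.7 nm

E_1 = h²/(8m_eL²) = 3.184×10^-19 J, so ΔE = (5² − 2²)E_1 = 6.686×10^-18 J.
λ = hc/ΔE = (6.626×10^-34·2.998×10^8)/6.686×10^-18 = 2.97×10^-8 m = 29.7 nm.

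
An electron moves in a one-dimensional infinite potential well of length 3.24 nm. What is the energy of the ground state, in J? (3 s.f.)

For an infinite well E_n = n²h²/(8m_eL²), so E_1 = h²/(8m_eL²) = (6.626×10^-34)²/(8·9.109×10^-31·(3.24×10^-9 m)²) = 5.739×10^-21 J.

E_1 = 5.74×10^-21 J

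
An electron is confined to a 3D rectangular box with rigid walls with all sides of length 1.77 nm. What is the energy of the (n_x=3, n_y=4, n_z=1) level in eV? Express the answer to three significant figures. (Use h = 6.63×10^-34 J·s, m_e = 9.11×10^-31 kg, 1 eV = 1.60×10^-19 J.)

For a 3D rectangular well E = (h²/8m_e)·Σ n_i²/L_i² = (6.63×10^-34)²/(8·9.11×10^-31) · [3²/(1.77 nm)² + 4²/(1.77 nm)² + 1²/(1.77 nm)²].
Evaluating gives E = 5.005×10^-19 J = 3.13 eV.

E = 3.13 eV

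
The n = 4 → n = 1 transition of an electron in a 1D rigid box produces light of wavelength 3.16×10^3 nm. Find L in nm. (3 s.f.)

L = 3.79 nm

The photon carries ΔE = hc/λ = 6.626×10^-34·2.998×10^8/3.16×10^-6 m = 6.286×10^-20 J.
Since ΔE = (4² − 1²)E_1, E_1 = 4.191×10^-21 J, and L = h/√(8m_eE_1) = 3.79×10^-9 m = 3.79 nm.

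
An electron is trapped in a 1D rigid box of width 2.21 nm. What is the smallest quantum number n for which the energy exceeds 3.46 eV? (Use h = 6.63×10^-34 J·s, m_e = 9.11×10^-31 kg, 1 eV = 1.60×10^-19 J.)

n = 7

E_1 = h²/(8m_eL²) = 1.235×10^-20 J = 0.07719 eV.
Need n² > 3.46/0.07719 = 44.82, i.e. n > 6.695.
The smallest integer satisfying this is n = 7.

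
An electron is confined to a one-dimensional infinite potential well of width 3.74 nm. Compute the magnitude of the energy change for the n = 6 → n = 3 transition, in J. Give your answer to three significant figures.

E_1 = h²/(8m_eL²) = 4.307×10^-21 J.
|ΔE| = |6² − 3²|·E_1 = 27·4.307×10^-21 J = 1.16×10^-19 J.

|ΔE| = 1.16×10^-19 J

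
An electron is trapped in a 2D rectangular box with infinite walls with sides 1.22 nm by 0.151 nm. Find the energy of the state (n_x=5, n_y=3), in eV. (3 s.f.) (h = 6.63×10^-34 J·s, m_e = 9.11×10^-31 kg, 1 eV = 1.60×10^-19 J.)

E = 155 eV

For a 2D rectangular well E = (h²/8m_e)·Σ n_i²/L_i² = (6.63×10^-34)²/(8·9.11×10^-31) · [5²/(1.22 nm)² + 3²/(0.151 nm)²].
Evaluating gives E = 2.482×10^-17 J = 155 eV.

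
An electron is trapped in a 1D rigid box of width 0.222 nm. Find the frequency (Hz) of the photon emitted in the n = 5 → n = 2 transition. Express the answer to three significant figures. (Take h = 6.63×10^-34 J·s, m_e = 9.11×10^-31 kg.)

f = 3.88×10^16 Hz

E_1 = h²/(8m_eL²) = 1.224×10^-18 J and ΔE = (5² − 2²)E_1 = 2.570×10^-17 J.
f = ΔE/h = 2.570×10^-17/6.63×10^-34 = 3.88×10^16 Hz.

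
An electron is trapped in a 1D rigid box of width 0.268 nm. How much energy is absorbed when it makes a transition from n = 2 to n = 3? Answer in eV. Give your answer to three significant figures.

|ΔE| = 26.2 eV

E_1 = h²/(8m_eL²) = 8.388×10^-19 J.
|ΔE| = |2² − 3²|·E_1 = 5·8.388×10^-19 J = 4.194×10^-18 J = 26.2 eV.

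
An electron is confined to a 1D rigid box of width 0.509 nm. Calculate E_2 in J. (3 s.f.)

For an infinite well E_n = n²h²/(8m_eL²), so E_1 = h²/(8m_eL²) = (6.626×10^-34)²/(8·9.109×10^-31·(5.09×10^-10 m)²) = 2.325×10^-19 J.
Then E_2 = 2²·E_1 = 4·2.325×10^-19 J = 9.30×10^-19 J.

E_2 = 9.30×10^-19 J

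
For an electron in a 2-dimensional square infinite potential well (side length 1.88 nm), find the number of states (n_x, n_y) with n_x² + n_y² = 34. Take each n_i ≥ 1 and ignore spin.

degeneracy = 2

The level has n_x² + n_y² = 34. The ordered positive-integer solutions are (3, 5), (5, 3).
That gives 2 states.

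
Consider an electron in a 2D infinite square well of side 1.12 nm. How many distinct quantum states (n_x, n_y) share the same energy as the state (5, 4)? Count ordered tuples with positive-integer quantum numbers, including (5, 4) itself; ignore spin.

degeneracy = 2

The level has n_x² + n_y² = 41. The ordered positive-integer solutions are (4, 5), (5, 4).
That gives 2 states.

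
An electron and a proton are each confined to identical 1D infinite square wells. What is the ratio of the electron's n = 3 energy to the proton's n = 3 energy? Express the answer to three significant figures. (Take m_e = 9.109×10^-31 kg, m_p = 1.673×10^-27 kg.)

E_n ∝ 1/m at fixed n and L, so the ratio is m_p/m_e = 1.673×10^-27/9.109×10^-31 = 1.84×10^3.

1.84×10^3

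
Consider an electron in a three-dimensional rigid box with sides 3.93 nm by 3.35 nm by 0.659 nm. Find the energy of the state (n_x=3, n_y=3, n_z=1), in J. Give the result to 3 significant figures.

E = 2.22×10^-19 J

For a 3D rectangular well E = (h²/8m_e)·Σ n_i²/L_i² = (6.626×10^-34)²/(8·9.109×10^-31) · [3²/(3.93 nm)² + 3²/(3.35 nm)² + 1²/(0.659 nm)²].
Evaluating gives E = 2.22×10^-19 J.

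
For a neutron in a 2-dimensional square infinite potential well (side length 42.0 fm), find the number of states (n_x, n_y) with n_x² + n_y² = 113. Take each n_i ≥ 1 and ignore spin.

The level has n_x² + n_y² = 113. The ordered positive-integer solutions are (7, 8), (8, 7).
That gives 2 states.

degeneracy = 2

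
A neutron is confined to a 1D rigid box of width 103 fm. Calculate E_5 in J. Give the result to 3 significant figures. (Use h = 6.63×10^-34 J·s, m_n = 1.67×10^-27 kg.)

For an infinite well E_n = n²h²/(8m_nL²), so E_1 = h²/(8m_nL²) = (6.63×10^-34)²/(8·1.67×10^-27·(1.03×10^-13 m)²) = 3.101×10^-15 J.
Then E_5 = 5²·E_1 = 25·3.101×10^-15 J = 7.75×10^-14 J.

E_5 = 7.75×10^-14 J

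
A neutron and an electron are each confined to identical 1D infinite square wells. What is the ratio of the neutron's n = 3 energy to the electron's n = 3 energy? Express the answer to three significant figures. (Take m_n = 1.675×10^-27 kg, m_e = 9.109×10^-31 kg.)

E_n ∝ 1/m at fixed n and L, so the ratio is m_e/m_n = 9.109×10^-31/1.675×10^-27 = 5.44×10^-4.

5.44×10^-4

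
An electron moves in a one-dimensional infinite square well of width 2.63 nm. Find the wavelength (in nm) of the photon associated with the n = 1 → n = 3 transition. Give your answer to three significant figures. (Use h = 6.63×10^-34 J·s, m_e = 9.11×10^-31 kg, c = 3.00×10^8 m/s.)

λ = 2.85×10^3 nm

E_1 = h²/(8m_eL²) = 8.720×10^-21 J, so ΔE = (3² − 1²)E_1 = 6.976×10^-20 J.
λ = hc/ΔE = (6.63×10^-34·3.00×10^8)/6.976×10^-20 = 2.85×10^-6 m = 2.85×10^3 nm.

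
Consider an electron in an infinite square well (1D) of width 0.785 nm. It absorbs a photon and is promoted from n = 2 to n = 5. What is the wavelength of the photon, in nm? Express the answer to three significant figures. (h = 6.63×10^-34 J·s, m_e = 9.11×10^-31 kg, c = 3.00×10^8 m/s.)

λ = 96.8 nm

E_1 = h²/(8m_eL²) = 9.788×10^-20 J, so ΔE = (5² − 2²)E_1 = 2.055×10^-18 J.
λ = hc/ΔE = (6.63×10^-34·3.00×10^8)/2.055×10^-18 = 9.68×10^-8 m = 96.8 nm.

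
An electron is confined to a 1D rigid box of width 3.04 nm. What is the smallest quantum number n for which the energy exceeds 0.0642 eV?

n = 2

E_1 = h²/(8m_eL²) = 6.519×10^-21 J = 0.04069 eV.
Need n² > 0.0642/0.04069 = 1.578, i.e. n > 1.256.
The smallest integer satisfying this is n = 2.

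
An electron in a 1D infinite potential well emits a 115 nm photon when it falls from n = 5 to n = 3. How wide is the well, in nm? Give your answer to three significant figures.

L = 0.747 nm

The photon carries ΔE = hc/λ = 6.626×10^-34·2.998×10^8/1.15×10^-7 m = 1.727×10^-18 J.
Since ΔE = (5² − 3²)E_1, E_1 = 1.079×10^-19 J, and L = h/√(8m_eE_1) = 7.47×10^-10 m = 0.747 nm.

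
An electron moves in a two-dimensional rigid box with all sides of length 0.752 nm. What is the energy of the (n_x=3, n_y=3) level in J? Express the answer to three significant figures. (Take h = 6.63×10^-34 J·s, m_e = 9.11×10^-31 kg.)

For a 2D rectangular well E = (h²/8m_e)·Σ n_i²/L_i² = (6.63×10^-34)²/(8·9.11×10^-31) · [3²/(0.752 nm)² + 3²/(0.752 nm)²].
Evaluating gives E = 1.92×10^-18 J.

E = 1.92×10^-18 J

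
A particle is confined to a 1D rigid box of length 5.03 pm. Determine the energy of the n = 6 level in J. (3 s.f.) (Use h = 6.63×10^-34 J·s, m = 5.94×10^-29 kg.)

For an infinite well E_n = n²h²/(8mL²), so E_1 = h²/(8mL²) = (6.63×10^-34)²/(8·5.94×10^-29·(5.03×10^-12 m)²) = 3.656×10^-17 J.
Then E_6 = 6²·E_1 = 36·3.656×10^-17 J = 1.32×10^-15 J.

E_6 = 1.32×10^-15 J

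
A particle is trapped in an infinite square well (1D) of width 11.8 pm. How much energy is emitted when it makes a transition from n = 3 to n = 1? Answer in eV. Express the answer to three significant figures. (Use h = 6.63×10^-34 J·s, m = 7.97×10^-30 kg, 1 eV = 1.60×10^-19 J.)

|ΔE| = 2.48×10^3 eV

E_1 = h²/(8mL²) = 4.951×10^-17 J.
|ΔE| = |3² − 1²|·E_1 = 8·4.951×10^-17 J = 3.961×10^-16 J = 2.48×10^3 eV.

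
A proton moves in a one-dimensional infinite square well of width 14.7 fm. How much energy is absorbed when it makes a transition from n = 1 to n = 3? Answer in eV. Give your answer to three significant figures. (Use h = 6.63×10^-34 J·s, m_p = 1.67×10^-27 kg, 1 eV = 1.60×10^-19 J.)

|ΔE| = 7.61×10^6 eV

E_1 = h²/(8m_pL²) = 1.523×10^-13 J.
|ΔE| = |1² − 3²|·E_1 = 8·1.523×10^-13 J = 1.218×10^-12 J = 7.61×10^6 eV.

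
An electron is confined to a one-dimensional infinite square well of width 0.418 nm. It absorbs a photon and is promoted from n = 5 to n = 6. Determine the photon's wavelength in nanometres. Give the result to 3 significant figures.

E_1 = h²/(8m_eL²) = 3.448×10^-19 J, so ΔE = (6² − 5²)E_1 = 3.793×10^-18 J.
λ = hc/ΔE = (6.626×10^-34·2.998×10^8)/3.793×10^-18 = 5.24×10^-8 m = 52.4 nm.

λ = 52.4 nm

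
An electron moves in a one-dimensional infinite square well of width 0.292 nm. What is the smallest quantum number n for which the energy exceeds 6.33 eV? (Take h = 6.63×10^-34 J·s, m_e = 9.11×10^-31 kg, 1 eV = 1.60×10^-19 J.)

n = 2

E_1 = h²/(8m_eL²) = 7.074×10^-19 J = 4.421 eV.
Need n² > 6.33/4.421 = 1.432, i.e. n > 1.197.
The smallest integer satisfying this is n = 2.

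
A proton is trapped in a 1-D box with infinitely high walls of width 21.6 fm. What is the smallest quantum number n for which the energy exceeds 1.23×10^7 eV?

E_1 = h²/(8m_pL²) = 7.031×10^-14 J = 4.389×10^5 eV.
Need n² > 1.23×10^7/4.389×10^5 = 28.02, i.e. n > 5.293.
The smallest integer satisfying this is n = 6.

n = 6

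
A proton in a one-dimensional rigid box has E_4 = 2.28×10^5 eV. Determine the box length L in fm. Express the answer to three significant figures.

From E_n = n²h²/(8m_pL²), L = n·h/√(8m_pE_n).
E_4 = 2.28×10^5 eV = 3.653×10^-14 J, so L = 4·6.626×10^-34/√(8·1.673×10^-27·3.653×10^-14) = 1.20×10^-13 m = 120 fm.

L = 120 fm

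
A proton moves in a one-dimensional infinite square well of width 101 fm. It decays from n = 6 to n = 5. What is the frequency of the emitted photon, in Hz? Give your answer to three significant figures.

f = 5.34×10^19 Hz

E_1 = h²/(8m_pL²) = 3.216×10^-15 J and ΔE = (6² − 5²)E_1 = 3.538×10^-14 J.
f = ΔE/h = 3.538×10^-14/6.626×10^-34 = 5.34×10^19 Hz.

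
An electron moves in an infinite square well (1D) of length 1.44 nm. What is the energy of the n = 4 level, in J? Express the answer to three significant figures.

For an infinite well E_n = n²h²/(8m_eL²), so E_1 = h²/(8m_eL²) = (6.626×10^-34)²/(8·9.109×10^-31·(1.44×10^-9 m)²) = 2.905×10^-20 J.
Then E_4 = 4²·E_1 = 16·2.905×10^-20 J = 4.65×10^-19 J.

E_4 = 4.65×10^-19 J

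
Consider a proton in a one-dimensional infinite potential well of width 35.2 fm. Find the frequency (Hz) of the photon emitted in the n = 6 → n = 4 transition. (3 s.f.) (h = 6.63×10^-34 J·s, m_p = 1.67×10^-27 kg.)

f = 8.01×10^20 Hz

E_1 = h²/(8m_pL²) = 2.655×10^-14 J and ΔE = (6² − 4²)E_1 = 5.310×10^-13 J.
f = ΔE/h = 5.310×10^-13/6.63×10^-34 = 8.01×10^20 Hz.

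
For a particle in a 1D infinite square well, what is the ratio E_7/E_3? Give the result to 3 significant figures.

5.44

E_n ∝ n², so E_7/E_3 = 7²/3² = 49/9 = 5.44.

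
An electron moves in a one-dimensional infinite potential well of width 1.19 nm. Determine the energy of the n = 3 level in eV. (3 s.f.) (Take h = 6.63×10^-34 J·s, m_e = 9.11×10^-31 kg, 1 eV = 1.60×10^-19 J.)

E_3 = 2.40 eV

For an infinite well E_n = n²h²/(8m_eL²), so E_1 = h²/(8m_eL²) = (6.63×10^-34)²/(8·9.11×10^-31·(1.19×10^-9 m)²) = 4.259×10^-20 J.
Then E_3 = 3²·E_1 = 9·4.259×10^-20 J = 3.833×10^-19 J.
Converting, E_3 = 3.833×10^-19 J / (1.60×10^-19 J/eV) = 2.40 eV.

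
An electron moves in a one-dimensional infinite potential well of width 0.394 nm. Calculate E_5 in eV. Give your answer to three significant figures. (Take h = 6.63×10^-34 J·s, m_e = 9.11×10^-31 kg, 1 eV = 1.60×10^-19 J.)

E_5 = 60.7 eV

For an infinite well E_n = n²h²/(8m_eL²), so E_1 = h²/(8m_eL²) = (6.63×10^-34)²/(8·9.11×10^-31·(3.94×10^-10 m)²) = 3.885×10^-19 J.
Then E_5 = 5²·E_1 = 25·3.885×10^-19 J = 9.712×10^-18 J.
Converting, E_5 = 9.712×10^-18 J / (1.60×10^-19 J/eV) = 60.7 eV.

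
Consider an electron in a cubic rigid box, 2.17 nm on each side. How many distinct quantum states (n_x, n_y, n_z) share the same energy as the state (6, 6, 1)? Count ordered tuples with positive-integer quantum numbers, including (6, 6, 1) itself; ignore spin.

degeneracy = 3

The level has n_x² + n_y² + n_z² = 73. The ordered positive-integer solutions are (1, 6, 6), (6, 1, 6), (6, 6, 1).
That gives 3 states.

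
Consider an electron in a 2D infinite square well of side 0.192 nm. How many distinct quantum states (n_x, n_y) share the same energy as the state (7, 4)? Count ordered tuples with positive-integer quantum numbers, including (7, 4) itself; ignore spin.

degeneracy = 4

The level has n_x² + n_y² = 65. The ordered positive-integer solutions are (1, 8), (4, 7), (7, 4), (8, 1).
That gives 4 states.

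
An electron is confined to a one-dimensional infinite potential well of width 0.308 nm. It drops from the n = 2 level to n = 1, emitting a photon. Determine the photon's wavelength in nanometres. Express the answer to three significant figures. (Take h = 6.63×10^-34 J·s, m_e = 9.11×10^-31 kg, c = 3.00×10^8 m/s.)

λ = 104 nm

E_1 = h²/(8m_eL²) = 6.358×10^-19 J, so ΔE = (2² − 1²)E_1 = 1.907×10^-18 J.
λ = hc/ΔE = (6.63×10^-34·3.00×10^8)/1.907×10^-18 = 1.04×10^-7 m = 104 nm.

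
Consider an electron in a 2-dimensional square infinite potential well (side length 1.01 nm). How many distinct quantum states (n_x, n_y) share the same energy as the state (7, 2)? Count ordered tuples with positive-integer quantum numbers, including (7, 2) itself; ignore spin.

degeneracy = 2

The level has n_x² + n_y² = 53. The ordered positive-integer solutions are (2, 7), (7, 2).
That gives 2 states.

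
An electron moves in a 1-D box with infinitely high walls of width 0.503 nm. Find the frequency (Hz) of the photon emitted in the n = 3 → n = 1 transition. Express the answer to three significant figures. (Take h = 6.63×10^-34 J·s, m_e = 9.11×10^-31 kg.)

E_1 = h²/(8m_eL²) = 2.384×10^-19 J and ΔE = (3² − 1²)E_1 = 1.907×10^-18 J.
f = ΔE/h = 1.907×10^-18/6.63×10^-34 = 2.88×10^15 Hz.

f = 2.88×10^15 Hz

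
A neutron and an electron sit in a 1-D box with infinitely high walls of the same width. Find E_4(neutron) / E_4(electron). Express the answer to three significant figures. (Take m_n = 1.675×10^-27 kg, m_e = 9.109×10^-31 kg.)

5.44×10^-4

E_n ∝ 1/m at fixed n and L, so the ratio is m_e/m_n = 9.109×10^-31/1.675×10^-27 = 5.44×10^-4.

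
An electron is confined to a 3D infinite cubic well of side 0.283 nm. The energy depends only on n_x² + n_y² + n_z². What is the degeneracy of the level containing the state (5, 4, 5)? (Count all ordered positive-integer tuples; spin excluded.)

The level has n_x² + n_y² + n_z² = 66. The ordered positive-integer solutions are (1, 1, 8), (1, 4, 7), (1, 7, 4), (1, 8, 1), (4, 1, 7), (4, 5, 5), (4, 7, 1), (5, 4, 5), (5, 5, 4), (7, 1, 4), (7, 4, 1), (8, 1, 1).
That gives 12 states.

degeneracy = 12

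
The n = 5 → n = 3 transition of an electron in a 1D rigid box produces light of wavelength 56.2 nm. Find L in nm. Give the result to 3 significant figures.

The photon carries ΔE = hc/λ = 6.626×10^-34·2.998×10^8/5.62×10^-8 m = 3.535×10^-18 J.
Since ΔE = (5² − 3²)E_1, E_1 = 2.209×10^-19 J, and L = h/√(8m_eE_1) = 5.22×10^-10 m = 0.522 nm.

L = 0.522 nm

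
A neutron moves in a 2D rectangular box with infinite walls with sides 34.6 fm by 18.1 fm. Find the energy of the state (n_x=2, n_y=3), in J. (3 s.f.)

E = 1.01×10^-12 J

For a 2D rectangular well E = (h²/8m_n)·Σ n_i²/L_i² = (6.626×10^-34)²/(8·1.675×10^-27) · [2²/(34.6 fm)² + 3²/(18.1 fm)²].
Evaluating gives E = 1.01×10^-12 J.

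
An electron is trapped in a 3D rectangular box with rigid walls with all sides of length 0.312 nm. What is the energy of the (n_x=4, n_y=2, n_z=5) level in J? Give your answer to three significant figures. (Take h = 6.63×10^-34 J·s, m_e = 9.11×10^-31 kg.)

For a 3D rectangular well E = (h²/8m_e)·Σ n_i²/L_i² = (6.63×10^-34)²/(8·9.11×10^-31) · [4²/(0.312 nm)² + 2²/(0.312 nm)² + 5²/(0.312 nm)²].
Evaluating gives E = 2.79×10^-17 J.

E = 2.79×10^-17 J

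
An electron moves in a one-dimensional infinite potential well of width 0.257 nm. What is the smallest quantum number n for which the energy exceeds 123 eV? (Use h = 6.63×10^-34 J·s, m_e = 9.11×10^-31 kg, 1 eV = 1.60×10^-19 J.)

E_1 = h²/(8m_eL²) = 9.132×10^-19 J = 5.708 eV.
Need n² > 123/5.708 = 21.55, i.e. n > 4.642.
The smallest integer satisfying this is n = 5.

n = 5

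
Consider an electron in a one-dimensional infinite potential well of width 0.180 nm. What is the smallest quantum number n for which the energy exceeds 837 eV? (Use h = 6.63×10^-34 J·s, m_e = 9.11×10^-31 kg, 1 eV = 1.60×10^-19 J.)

n = 9

E_1 = h²/(8m_eL²) = 1.862×10^-18 J = 11.64 eV.
Need n² > 837/11.64 = 71.91, i.e. n > 8.480.
The smallest integer satisfying this is n = 9.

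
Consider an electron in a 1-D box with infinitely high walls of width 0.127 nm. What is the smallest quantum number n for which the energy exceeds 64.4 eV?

n = 2

E_1 = h²/(8m_eL²) = 3.735×10^-18 J = 23.31 eV.
Need n² > 64.4/23.31 = 2.763, i.e. n > 1.662.
The smallest integer satisfying this is n = 2.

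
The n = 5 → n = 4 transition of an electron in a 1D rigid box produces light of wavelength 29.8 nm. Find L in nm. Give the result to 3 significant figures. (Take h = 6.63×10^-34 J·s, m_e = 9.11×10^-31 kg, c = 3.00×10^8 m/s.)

L = 0.285 nm

The photon carries ΔE = hc/λ = 6.63×10^-34·3.00×10^8/2.98×10^-8 m = 6.674×10^-18 J.
Since ΔE = (5² − 4²)E_1, E_1 = 7.416×10^-19 J, and L = h/√(8m_eE_1) = 2.85×10^-10 m = 0.285 nm.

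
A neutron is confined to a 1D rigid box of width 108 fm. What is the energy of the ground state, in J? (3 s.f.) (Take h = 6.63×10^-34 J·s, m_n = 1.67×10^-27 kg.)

E_1 = 2.82×10^-15 J

For an infinite well E_n = n²h²/(8m_nL²), so E_1 = h²/(8m_nL²) = (6.63×10^-34)²/(8·1.67×10^-27·(1.08×10^-13 m)²) = 2.821×10^-15 J.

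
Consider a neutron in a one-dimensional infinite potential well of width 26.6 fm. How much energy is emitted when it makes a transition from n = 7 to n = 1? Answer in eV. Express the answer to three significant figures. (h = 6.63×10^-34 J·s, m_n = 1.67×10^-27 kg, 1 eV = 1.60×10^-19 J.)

E_1 = h²/(8m_nL²) = 4.650×10^-14 J.
|ΔE| = |7² − 1²|·E_1 = 48·4.650×10^-14 J = 2.232×10^-12 J = 1.40×10^7 eV.

|ΔE| = 1.40×10^7 eV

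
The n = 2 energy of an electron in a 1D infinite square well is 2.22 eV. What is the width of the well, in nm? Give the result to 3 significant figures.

L = 0.823 nm

From E_n = n²h²/(8m_eL²), L = n·h/√(8m_eE_n).
E_2 = 2.22 eV = 3.556×10^-19 J, so L = 2·6.626×10^-34/√(8·9.109×10^-31·3.556×10^-19) = 8.23×10^-10 m = 0.823 nm.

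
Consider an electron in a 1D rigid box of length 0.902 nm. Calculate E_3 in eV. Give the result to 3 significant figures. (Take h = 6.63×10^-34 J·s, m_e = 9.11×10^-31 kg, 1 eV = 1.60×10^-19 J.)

E_3 = 4.17 eV

For an infinite well E_n = n²h²/(8m_eL²), so E_1 = h²/(8m_eL²) = (6.63×10^-34)²/(8·9.11×10^-31·(9.02×10^-10 m)²) = 7.413×10^-20 J.
Then E_3 = 3²·E_1 = 9·7.413×10^-20 J = 6.672×10^-19 J.
Converting, E_3 = 6.672×10^-19 J / (1.60×10^-19 J/eV) = 4.17 eV.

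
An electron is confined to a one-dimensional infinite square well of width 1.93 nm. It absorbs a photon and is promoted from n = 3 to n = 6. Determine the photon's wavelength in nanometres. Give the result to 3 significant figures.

λ = 455 nm

E_1 = h²/(8m_eL²) = 1.617×10^-20 J, so ΔE = (6² − 3²)E_1 = 4.366×10^-19 J.
λ = hc/ΔE = (6.626×10^-34·2.998×10^8)/4.366×10^-19 = 4.55×10^-7 m = 455 nm.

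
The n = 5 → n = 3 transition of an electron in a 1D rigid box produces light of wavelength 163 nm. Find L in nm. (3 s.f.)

The photon carries ΔE = hc/λ = 6.626×10^-34·2.998×10^8/1.63×10^-7 m = 1.219×10^-18 J.
Since ΔE = (5² − 3²)E_1, E_1 = 7.619×10^-20 J, and L = h/√(8m_eE_1) = 8.89×10^-10 m = 0.889 nm.

L = 0.889 nm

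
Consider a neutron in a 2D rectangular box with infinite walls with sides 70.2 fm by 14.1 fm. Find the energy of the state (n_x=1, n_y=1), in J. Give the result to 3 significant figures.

E = 1.71×10^-13 J

For a 2D rectangular well E = (h²/8m_n)·Σ n_i²/L_i² = (6.626×10^-34)²/(8·1.675×10^-27) · [1²/(70.2 fm)² + 1²/(14.1 fm)²].
Evaluating gives E = 1.71×10^-13 J.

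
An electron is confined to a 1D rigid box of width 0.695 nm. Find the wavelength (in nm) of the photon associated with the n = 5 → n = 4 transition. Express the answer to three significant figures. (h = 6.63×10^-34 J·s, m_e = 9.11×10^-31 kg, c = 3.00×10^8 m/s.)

E_1 = h²/(8m_eL²) = 1.249×10^-19 J, so ΔE = (5² − 4²)E_1 = 1.124×10^-18 J.
λ = hc/ΔE = (6.63×10^-34·3.00×10^8)/1.124×10^-18 = 1.77×10^-7 m = 177 nm.

λ = 177 nm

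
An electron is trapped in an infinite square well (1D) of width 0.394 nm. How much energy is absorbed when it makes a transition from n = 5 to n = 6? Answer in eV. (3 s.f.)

E_1 = h²/(8m_eL²) = 3.881×10^-19 J.
|ΔE| = |5² − 6²|·E_1 = 11·3.881×10^-19 J = 4.269×10^-18 J = 26.6 eV.

|ΔE| = 26.6 eV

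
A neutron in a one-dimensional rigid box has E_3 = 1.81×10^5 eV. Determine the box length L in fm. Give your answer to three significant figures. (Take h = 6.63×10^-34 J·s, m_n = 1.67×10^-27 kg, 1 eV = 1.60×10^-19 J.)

From E_n = n²h²/(8m_nL²), L = n·h/√(8m_nE_n).
E_3 = 1.81×10^5 eV = 2.896×10^-14 J, so L = 3·6.63×10^-34/√(8·1.67×10^-27·2.896×10^-14) = 1.01×10^-13 m = 101 fm.

L = 101 fm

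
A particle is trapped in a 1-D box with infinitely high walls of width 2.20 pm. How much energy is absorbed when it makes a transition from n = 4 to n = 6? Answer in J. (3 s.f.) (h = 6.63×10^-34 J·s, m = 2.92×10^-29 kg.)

|ΔE| = 7.78×10^-15 J

E_1 = h²/(8mL²) = 3.888×10^-16 J.
|ΔE| = |4² − 6²|·E_1 = 20·3.888×10^-16 J = 7.78×10^-15 J.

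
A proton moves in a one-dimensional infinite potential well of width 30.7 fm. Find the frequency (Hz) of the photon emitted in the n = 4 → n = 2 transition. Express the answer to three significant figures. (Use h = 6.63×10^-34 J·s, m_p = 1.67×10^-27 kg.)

f = 6.32×10^20 Hz

E_1 = h²/(8m_pL²) = 3.491×10^-14 J and ΔE = (4² − 2²)E_1 = 4.189×10^-13 J.
f = ΔE/h = 4.189×10^-13/6.63×10^-34 = 6.32×10^20 Hz.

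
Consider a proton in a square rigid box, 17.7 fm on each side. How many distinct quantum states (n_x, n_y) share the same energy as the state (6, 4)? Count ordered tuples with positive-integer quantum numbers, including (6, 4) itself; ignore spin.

degeneracy = 2

The level has n_x² + n_y² = 52. The ordered positive-integer solutions are (4, 6), (6, 4).
That gives 2 states.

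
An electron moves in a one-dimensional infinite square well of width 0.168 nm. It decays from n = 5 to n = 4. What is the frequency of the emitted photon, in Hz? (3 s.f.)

E_1 = h²/(8m_eL²) = 2.135×10^-18 J and ΔE = (5² − 4²)E_1 = 1.921×10^-17 J.
f = ΔE/h = 1.921×10^-17/6.626×10^-34 = 2.90×10^16 Hz.

f = 2.90×10^16 Hz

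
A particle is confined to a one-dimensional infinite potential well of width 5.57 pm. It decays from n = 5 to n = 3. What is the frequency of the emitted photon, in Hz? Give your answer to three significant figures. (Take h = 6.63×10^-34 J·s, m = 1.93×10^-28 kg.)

f = 2.21×10^17 Hz

E_1 = h²/(8mL²) = 9.176×10^-18 J and ΔE = (5² − 3²)E_1 = 1.468×10^-16 J.
f = ΔE/h = 1.468×10^-16/6.63×10^-34 = 2.21×10^17 Hz.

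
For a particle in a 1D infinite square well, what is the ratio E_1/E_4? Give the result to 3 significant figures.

E_n ∝ n², so E_1/E_4 = 1²/4² = 1/16 = 0.0625.

0.0625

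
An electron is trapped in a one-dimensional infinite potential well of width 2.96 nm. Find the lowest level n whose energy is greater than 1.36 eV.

n = 6

E_1 = h²/(8m_eL²) = 6.876×10^-21 J = 0.04292 eV.
Need n² > 1.36/0.04292 = 31.69, i.e. n > 5.629.
The smallest integer satisfying this is n = 6.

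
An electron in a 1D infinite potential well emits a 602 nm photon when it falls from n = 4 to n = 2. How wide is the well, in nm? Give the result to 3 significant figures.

L = 1.48 nm

The photon carries ΔE = hc/λ = 6.626×10^-34·2.998×10^8/6.02×10^-7 m = 3.300×10^-19 J.
Since ΔE = (4² − 2²)E_1, E_1 = 2.750×10^-20 J, and L = h/√(8m_eE_1) = 1.48×10^-9 m = 1.48 nm.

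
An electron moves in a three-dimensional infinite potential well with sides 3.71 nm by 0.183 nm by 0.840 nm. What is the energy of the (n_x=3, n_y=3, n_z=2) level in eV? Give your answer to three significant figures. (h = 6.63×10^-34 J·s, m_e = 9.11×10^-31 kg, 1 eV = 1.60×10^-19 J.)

For a 3D rectangular well E = (h²/8m_e)·Σ n_i²/L_i² = (6.63×10^-34)²/(8·9.11×10^-31) · [3²/(3.71 nm)² + 3²/(0.183 nm)² + 2²/(0.840 nm)²].
Evaluating gives E = 1.659×10^-17 J = 104 eV.

E = 104 eV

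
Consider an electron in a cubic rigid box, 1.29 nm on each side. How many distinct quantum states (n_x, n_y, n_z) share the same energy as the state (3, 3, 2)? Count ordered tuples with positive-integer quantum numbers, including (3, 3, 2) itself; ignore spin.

The level has n_x² + n_y² + n_z² = 22. The ordered positive-integer solutions are (2, 3, 3), (3, 2, 3), (3, 3, 2).
That gives 3 states.

degeneracy = 3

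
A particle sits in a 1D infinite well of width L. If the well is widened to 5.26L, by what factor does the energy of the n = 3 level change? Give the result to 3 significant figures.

E_n ∝ 1/L², so the energy scales by 1/5.26² = 0.0361.

0.0361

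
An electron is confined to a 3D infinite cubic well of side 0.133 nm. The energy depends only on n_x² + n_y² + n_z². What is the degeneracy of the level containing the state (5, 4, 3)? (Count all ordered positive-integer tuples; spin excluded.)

degeneracy = 6

The level has n_x² + n_y² + n_z² = 50. The ordered positive-integer solutions are (3, 4, 5), (3, 5, 4), (4, 3, 5), (4, 5, 3), (5, 3, 4), (5, 4, 3).
That gives 6 states.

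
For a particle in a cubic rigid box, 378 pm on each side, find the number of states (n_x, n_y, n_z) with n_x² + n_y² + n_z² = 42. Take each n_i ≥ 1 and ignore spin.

degeneracy = 6

The level has n_x² + n_y² + n_z² = 42. The ordered positive-integer solutions are (1, 4, 5), (1, 5, 4), (4, 1, 5), (4, 5, 1), (5, 1, 4), (5, 4, 1).
That gives 6 states.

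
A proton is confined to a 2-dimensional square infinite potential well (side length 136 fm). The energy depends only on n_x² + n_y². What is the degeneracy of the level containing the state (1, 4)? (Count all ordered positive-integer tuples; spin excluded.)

The level has n_x² + n_y² = 17. The ordered positive-integer solutions are (1, 4), (4, 1).
That gives 2 states.

degeneracy = 2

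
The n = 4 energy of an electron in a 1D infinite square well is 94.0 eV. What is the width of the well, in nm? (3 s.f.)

L = 0.253 nm

From E_n = n²h²/(8m_eL²), L = n·h/√(8m_eE_n).
E_4 = 94.0 eV = 1.506×10^-17 J, so L = 4·6.626×10^-34/√(8·9.109×10^-31·1.506×10^-17) = 2.53×10^-10 m = 0.253 nm.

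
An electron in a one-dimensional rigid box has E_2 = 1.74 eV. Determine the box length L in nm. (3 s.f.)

From E_n = n²h²/(8m_eL²), L = n·h/√(8m_eE_n).
E_2 = 1.74 eV = 2.787×10^-19 J, so L = 2·6.626×10^-34/√(8·9.109×10^-31·2.787×10^-19) = 9.30×10^-10 m = 0.930 nm.

L = 0.930 nm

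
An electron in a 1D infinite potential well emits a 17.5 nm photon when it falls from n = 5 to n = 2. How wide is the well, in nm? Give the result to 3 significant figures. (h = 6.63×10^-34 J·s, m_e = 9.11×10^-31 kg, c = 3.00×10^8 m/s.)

The photon carries ΔE = hc/λ = 6.63×10^-34·3.00×10^8/1.75×10^-8 m = 1.137×10^-17 J.
Since ΔE = (5² − 2²)E_1, E_1 = 5.414×10^-19 J, and L = h/√(8m_eE_1) = 3.34×10^-10 m = 0.334 nm.

L = 0.334 nm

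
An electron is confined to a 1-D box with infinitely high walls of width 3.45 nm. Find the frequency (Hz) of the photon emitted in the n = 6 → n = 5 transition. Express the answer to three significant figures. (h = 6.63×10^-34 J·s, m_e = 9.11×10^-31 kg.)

E_1 = h²/(8m_eL²) = 5.067×10^-21 J and ΔE = (6² − 5²)E_1 = 5.574×10^-20 J.
f = ΔE/h = 5.574×10^-20/6.63×10^-34 = 8.41×10^13 Hz.

f = 8.41×10^13 Hz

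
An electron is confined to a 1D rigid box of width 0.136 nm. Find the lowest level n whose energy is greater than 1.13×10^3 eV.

E_1 = h²/(8m_eL²) = 3.257×10^-18 J = 20.33 eV.
Need n² > 1.13×10^3/20.33 = 55.58, i.e. n > 7.455.
The smallest integer satisfying this is n = 8.

n = 8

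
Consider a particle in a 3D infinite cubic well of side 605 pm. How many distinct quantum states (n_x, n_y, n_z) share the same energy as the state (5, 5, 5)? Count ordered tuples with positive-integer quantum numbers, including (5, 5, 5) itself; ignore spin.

degeneracy = 7

The level has n_x² + n_y² + n_z² = 75. The ordered positive-integer solutions are (1, 5, 7), (1, 7, 5), (5, 1, 7), (5, 5, 5), (5, 7, 1), (7, 1, 5), (7, 5, 1).
That gives 7 states.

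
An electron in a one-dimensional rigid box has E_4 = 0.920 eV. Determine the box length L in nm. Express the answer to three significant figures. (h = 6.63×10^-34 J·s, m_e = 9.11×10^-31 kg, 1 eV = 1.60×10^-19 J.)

L = 2.56 nm

From E_n = n²h²/(8m_eL²), L = n·h/√(8m_eE_n).
E_4 = 0.920 eV = 1.472×10^-19 J, so L = 4·6.63×10^-34/√(8·9.11×10^-31·1.472×10^-19) = 2.56×10^-9 m = 2.56 nm.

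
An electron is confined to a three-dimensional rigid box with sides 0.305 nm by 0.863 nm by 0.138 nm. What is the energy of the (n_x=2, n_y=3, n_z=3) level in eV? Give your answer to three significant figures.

E = 198 eV

For a 3D rectangular well E = (h²/8m_e)·Σ n_i²/L_i² = (6.626×10^-34)²/(8·9.109×10^-31) · [2²/(0.305 nm)² + 3²/(0.863 nm)² + 3²/(0.138 nm)²].
Evaluating gives E = 3.179×10^-17 J = 198 eV.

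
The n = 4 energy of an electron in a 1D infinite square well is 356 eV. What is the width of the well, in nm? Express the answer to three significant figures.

L = 0.130 nm

From E_n = n²h²/(8m_eL²), L = n·h/√(8m_eE_n).
E_4 = 356 eV = 5.703×10^-17 J, so L = 4·6.626×10^-34/√(8·9.109×10^-31·5.703×10^-17) = 1.30×10^-10 m = 0.130 nm.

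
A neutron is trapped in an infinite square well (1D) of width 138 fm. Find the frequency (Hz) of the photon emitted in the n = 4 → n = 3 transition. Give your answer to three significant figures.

f = 1.82×10^19 Hz

E_1 = h²/(8m_nL²) = 1.720×10^-15 J and ΔE = (4² − 3²)E_1 = 1.204×10^-14 J.
f = ΔE/h = 1.204×10^-14/6.626×10^-34 = 1.82×10^19 Hz.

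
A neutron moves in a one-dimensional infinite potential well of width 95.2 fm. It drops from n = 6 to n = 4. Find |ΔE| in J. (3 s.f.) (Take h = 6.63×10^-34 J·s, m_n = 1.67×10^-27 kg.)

E_1 = h²/(8m_nL²) = 3.630×10^-15 J.
|ΔE| = |6² − 4²|·E_1 = 20·3.630×10^-15 J = 7.26×10^-14 J.

|ΔE| = 7.26×10^-14 J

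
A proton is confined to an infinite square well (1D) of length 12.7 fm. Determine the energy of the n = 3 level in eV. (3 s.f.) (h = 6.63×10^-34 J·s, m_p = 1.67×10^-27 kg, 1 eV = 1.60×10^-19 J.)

For an infinite well E_n = n²h²/(8m_pL²), so E_1 = h²/(8m_pL²) = (6.63×10^-34)²/(8·1.67×10^-27·(1.27×10^-14 m)²) = 2.040×10^-13 J.
Then E_3 = 3²·E_1 = 9·2.040×10^-13 J = 1.836×10^-12 J.
Converting, E_3 = 1.836×10^-12 J / (1.60×10^-19 J/eV) = 1.15×10^7 eV.

E_3 = 1.15×10^7 eV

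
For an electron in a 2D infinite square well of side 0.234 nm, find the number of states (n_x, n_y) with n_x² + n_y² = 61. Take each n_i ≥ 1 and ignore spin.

degeneracy = 2

The level has n_x² + n_y² = 61. The ordered positive-integer solutions are (5, 6), (6, 5).
That gives 2 states.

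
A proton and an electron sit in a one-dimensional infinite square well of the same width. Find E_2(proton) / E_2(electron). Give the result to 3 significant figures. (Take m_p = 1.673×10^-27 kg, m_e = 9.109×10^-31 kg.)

5.44×10^-4

E_n ∝ 1/m at fixed n and L, so the ratio is m_e/m_p = 9.109×10^-31/1.673×10^-27 = 5.44×10^-4.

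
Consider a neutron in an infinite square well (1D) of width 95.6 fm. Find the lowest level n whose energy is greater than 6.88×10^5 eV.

n = 6

E_1 = h²/(8m_nL²) = 3.585×10^-15 J = 2.238×10^4 eV.
Need n² > 6.88×10^5/2.238×10^4 = 30.74, i.e. n > 5.544.
The smallest integer satisfying this is n = 6.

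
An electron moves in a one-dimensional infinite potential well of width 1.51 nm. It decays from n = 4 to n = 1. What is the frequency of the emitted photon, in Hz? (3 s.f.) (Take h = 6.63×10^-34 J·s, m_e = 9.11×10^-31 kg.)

f = 5.98×10^14 Hz

E_1 = h²/(8m_eL²) = 2.645×10^-20 J and ΔE = (4² − 1²)E_1 = 3.967×10^-19 J.
f = ΔE/h = 3.967×10^-19/6.63×10^-34 = 5.98×10^14 Hz.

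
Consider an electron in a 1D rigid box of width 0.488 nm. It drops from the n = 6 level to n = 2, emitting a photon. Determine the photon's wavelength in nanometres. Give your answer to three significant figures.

E_1 = h²/(8m_eL²) = 2.530×10^-19 J, so ΔE = (6² − 2²)E_1 = 8.096×10^-18 J.
λ = hc/ΔE = (6.626×10^-34·2.998×10^8)/8.096×10^-18 = 2.45×10^-8 m = 24.5 nm.

λ = 24.5 nm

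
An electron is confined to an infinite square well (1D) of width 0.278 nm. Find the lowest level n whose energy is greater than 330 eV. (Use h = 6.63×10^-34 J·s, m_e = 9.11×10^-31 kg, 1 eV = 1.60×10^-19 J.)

n = 9

E_1 = h²/(8m_eL²) = 7.804×10^-19 J = 4.878 eV.
Need n² > 330/4.878 = 67.65, i.e. n > 8.225.
The smallest integer satisfying this is n = 9.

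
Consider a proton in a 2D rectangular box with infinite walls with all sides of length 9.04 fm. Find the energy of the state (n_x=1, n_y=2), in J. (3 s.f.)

For a 2D rectangular well E = (h²/8m_p)·Σ n_i²/L_i² = (6.626×10^-34)²/(8·1.673×10^-27) · [1²/(9.04 fm)² + 2²/(9.04 fm)²].
Evaluating gives E = 2.01×10^-12 J.

E = 2.01×10^-12 J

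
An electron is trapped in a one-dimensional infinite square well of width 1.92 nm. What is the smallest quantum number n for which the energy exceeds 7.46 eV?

n = 9

E_1 = h²/(8m_eL²) = 1.634×10^-20 J = 0.1020 eV.
Need n² > 7.46/0.1020 = 73.14, i.e. n > 8.552.
The smallest integer satisfying this is n = 9.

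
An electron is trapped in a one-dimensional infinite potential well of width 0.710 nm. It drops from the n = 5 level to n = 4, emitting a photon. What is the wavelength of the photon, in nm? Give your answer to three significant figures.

λ = 185 nm

E_1 = h²/(8m_eL²) = 1.195×10^-19 J, so ΔE = (5² − 4²)E_1 = 1.075×10^-18 J.
λ = hc/ΔE = (6.626×10^-34·2.998×10^8)/1.075×10^-18 = 1.85×10^-7 m = 185 nm.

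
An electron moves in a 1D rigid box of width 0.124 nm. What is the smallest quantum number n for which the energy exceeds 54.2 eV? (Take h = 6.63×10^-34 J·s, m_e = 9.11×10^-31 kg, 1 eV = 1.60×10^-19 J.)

E_1 = h²/(8m_eL²) = 3.923×10^-18 J = 24.52 eV.
Need n² > 54.2/24.52 = 2.210, i.e. n > 1.487.
The smallest integer satisfying this is n = 2.

n = 2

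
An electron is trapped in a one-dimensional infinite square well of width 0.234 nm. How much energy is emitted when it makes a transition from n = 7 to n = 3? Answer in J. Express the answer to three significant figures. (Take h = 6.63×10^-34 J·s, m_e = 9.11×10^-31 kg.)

E_1 = h²/(8m_eL²) = 1.102×10^-18 J.
|ΔE| = |7² − 3²|·E_1 = 40·1.102×10^-18 J = 4.41×10^-17 J.

|ΔE| = 4.41×10^-17 J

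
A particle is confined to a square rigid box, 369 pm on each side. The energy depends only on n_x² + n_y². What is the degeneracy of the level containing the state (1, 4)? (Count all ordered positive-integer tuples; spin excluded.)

degeneracy = 2

The level has n_x² + n_y² = 17. The ordered positive-integer solutions are (1, 4), (4, 1).
That gives 2 states.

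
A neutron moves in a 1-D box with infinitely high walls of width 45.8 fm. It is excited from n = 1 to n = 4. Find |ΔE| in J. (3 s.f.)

E_1 = h²/(8m_nL²) = 1.562×10^-14 J.
|ΔE| = |1² − 4²|·E_1 = 15·1.562×10^-14 J = 2.34×10^-13 J.

|ΔE| = 2.34×10^-13 J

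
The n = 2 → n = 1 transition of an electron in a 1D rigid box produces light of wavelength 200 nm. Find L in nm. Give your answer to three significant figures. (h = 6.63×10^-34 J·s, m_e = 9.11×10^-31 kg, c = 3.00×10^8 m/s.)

The photon carries ΔE = hc/λ = 6.63×10^-34·3.00×10^8/2.00×10^-7 m = 9.945×10^-19 J.
Since ΔE = (2² − 1²)E_1, E_1 = 3.315×10^-19 J, and L = h/√(8m_eE_1) = 4.27×10^-10 m = 0.427 nm.

L = 0.427 nm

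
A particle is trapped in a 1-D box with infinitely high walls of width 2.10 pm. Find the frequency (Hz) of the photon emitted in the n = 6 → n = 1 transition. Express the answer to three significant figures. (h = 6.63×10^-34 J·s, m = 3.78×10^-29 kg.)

E_1 = h²/(8mL²) = 3.296×10^-16 J and ΔE = (6² − 1²)E_1 = 1.154×10^-14 J.
f = ΔE/h = 1.154×10^-14/6.63×10^-34 = 1.74×10^19 Hz.

f = 1.74×10^19 Hz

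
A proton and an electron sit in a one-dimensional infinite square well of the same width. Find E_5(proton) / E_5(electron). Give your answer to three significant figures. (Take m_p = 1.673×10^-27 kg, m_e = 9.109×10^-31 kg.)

E_n ∝ 1/m at fixed n and L, so the ratio is m_e/m_p = 9.109×10^-31/1.673×10^-27 = 5.44×10^-4.

5.44×10^-4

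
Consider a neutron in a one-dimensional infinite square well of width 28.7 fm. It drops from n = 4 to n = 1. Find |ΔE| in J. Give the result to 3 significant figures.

E_1 = h²/(8m_nL²) = 3.978×10^-14 J.
|ΔE| = |4² − 1²|·E_1 = 15·3.978×10^-14 J = 5.97×10^-13 J.

|ΔE| = 5.97×10^-13 J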